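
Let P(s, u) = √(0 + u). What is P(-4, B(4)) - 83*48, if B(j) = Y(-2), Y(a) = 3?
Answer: -3984 + √3 ≈ -3982.3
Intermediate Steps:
B(j) = 3
P(s, u) = √u
P(-4, B(4)) - 83*48 = √3 - 83*48 = √3 - 3984 = -3984 + √3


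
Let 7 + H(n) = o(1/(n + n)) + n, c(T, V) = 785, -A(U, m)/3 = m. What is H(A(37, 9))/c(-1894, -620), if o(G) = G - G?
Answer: -34/785 ≈ -0.043312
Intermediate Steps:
A(U, m) = -3*m
o(G) = 0
H(n) = -7 + n (H(n) = -7 + (0 + n) = -7 + n)
H(A(37, 9))/c(-1894, -620) = (-7 - 3*9)/785 = (-7 - 27)*(1/785) = -34*1/785 = -34/785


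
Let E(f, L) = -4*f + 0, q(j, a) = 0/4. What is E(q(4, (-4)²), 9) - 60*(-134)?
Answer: 8040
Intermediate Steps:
q(j, a) = 0 (q(j, a) = 0*(¼) = 0)
E(f, L) = -4*f
E(q(4, (-4)²), 9) - 60*(-134) = -4*0 - 60*(-134) = 0 + 8040 = 8040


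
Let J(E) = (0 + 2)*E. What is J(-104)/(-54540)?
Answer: 52/13635 ≈ 0.0038137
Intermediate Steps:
J(E) = 2*E
J(-104)/(-54540) = (2*(-104))/(-54540) = -208*(-1/54540) = 52/13635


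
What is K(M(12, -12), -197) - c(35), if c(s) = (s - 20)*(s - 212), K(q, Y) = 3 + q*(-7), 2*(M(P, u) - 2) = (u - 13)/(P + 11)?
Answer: 121799/46 ≈ 2647.8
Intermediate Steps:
M(P, u) = 2 + (-13 + u)/(2*(11 + P)) (M(P, u) = 2 + ((u - 13)/(P + 11))/2 = 2 + ((-13 + u)/(11 + P))/2 = 2 + (-13 + u)/(2*(11 + P)))
K(q, Y) = 3 - 7*q
c(s) = (-212 + s)*(-20 + s) (c(s) = (-20 + s)*(-212 + s) = (-212 + s)*(-20 + s))
K(M(12, -12), -197) - c(35) = (3 - 7*(31 - 12 + 4*12)/(2*(11 + 12))) - (4240 + 35**2 - 232*35) = (3 - 7*(31 - 12 + 48)/(2*23)) - (4240 + 1225 - 8120) = (3 - 7*67/(2*23)) - 1*(-2655) = (3 - 7*67/46) + 2655 = (3 - 469/46) + 2655 = -331/46 + 2655 = 121799/46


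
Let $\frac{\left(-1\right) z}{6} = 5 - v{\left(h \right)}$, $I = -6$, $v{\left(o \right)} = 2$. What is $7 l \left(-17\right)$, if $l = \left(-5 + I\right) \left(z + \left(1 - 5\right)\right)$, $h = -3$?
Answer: $-28798$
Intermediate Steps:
$z = -18$ ($z = - 6 \left(5 - 2\right) = \left(-6\right) 3 = -18$)
$l = 242$ ($l = \left(-5 - 6\right) \left(-18 + \left(1 - 5\right)\right) = - 11 \left(-18 + \left(1 - 5\right)\right) = - 11 \left(-18 - 4\right) = \left(-11\right) \left(-22\right) = 242$)
$7 l \left(-17\right) = 7 \cdot 242 \left(-17\right) = 1694 \left(-17\right) = -28798$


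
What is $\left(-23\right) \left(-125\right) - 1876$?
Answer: $999$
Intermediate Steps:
$\left(-23\right) \left(-125\right) - 1876 = 2875 - 1876 = 999$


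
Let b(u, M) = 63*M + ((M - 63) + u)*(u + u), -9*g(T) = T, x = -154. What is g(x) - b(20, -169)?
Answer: 172297/9 ≈ 19144.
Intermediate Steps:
g(T) = -T/9
b(u, M) = 63*M + 2*u*(-63 + M + u) (b(u, M) = 63*M + ((-63 + M) + u)*(2*u) = 63*M + (-63 + M + u)*(2*u) = 63*M + 2*u*(-63 + M + u))
g(x) - b(20, -169) = -⅑*(-154) - (-126*20 + 2*20² + 63*(-169) + 2*(-169)*20) = 154/9 - (-2520 + 2*400 - 10647 - 6760) = 154/9 - (-2520 + 800 - 10647 - 6760) = 154/9 - 1*(-19127) = 154/9 + 19127 = 172297/9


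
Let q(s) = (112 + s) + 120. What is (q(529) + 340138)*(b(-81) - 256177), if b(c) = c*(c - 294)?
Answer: -76975675998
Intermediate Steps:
b(c) = c*(-294 + c)
q(s) = 232 + s
(q(529) + 340138)*(b(-81) - 256177) = ((232 + 529) + 340138)*(-81*(-294 - 81) - 256177) = (761 + 340138)*(-81*(-375) - 256177) = 340899*(30375 - 256177) = 340899*(-225802) = -76975675998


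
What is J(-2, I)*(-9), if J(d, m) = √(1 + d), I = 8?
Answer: -9*I ≈ -9.0*I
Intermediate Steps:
J(-2, I)*(-9) = √(1 - 2)*(-9) = √(-1)*(-9) = I*(-9) = -9*I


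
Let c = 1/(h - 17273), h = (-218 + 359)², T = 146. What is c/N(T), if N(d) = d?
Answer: 1/380768 ≈ 2.6263e-6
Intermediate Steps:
h = 19881 (h = 141² = 19881)
c = 1/2608 (c = 1/(19881 - 17273) = 1/2608 ≈ 0.00038344)
c/N(T) = (1/2608)/146 = (1/2608)*(1/146) = 1/380768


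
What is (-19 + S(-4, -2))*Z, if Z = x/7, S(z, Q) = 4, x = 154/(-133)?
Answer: 330/133 ≈ 2.4812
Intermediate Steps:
x = -22/19 (x = 154*(-1/133) = -22/19 ≈ -1.1579)
Z = -22/133 (Z = -22/19/7 = -22/19*⅐ = -22/133 ≈ -0.16541)
(-19 + S(-4, -2))*Z = (-19 + 4)*(-22/133) = -15*(-22/133) = 330/133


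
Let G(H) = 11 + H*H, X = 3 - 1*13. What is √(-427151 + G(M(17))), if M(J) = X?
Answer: 4*I*√26690 ≈ 653.48*I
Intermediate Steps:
X = -10 (X = 3 - 13 = -10)
M(J) = -10
G(H) = 11 + H²
√(-427151 + G(M(17))) = √(-427151 + (11 + (-10)²)) = √(-427151 + (11 + 100)) = √(-427151 + 111) = √(-427040) = 4*I*√26690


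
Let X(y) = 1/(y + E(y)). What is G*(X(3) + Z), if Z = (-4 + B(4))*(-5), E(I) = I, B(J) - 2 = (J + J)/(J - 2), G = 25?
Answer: -1475/6 ≈ -245.83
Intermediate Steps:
B(J) = 2 + 2*J/(-2 + J) (B(J) = 2 + (J + J)/(J - 2) = 2 + (2*J)/(-2 + J) = 2 + 2*J/(-2 + J))
Z = -10 (Z = (-4 + 4*(-1 + 4)/(-2 + 4))*(-5) = (-4 + 4*3/2)*(-5) = (-4 + 4*(½)*3)*(-5) = (-4 + 6)*(-5) = 2*(-5) = -10)
X(y) = 1/(2*y) (X(y) = 1/(y + y) = 1/(2*y))
G*(X(3) + Z) = 25*((½)/3 - 10) = 25*((½)*(⅓) - 10) = 25*(⅙ - 10) = 25*(-59/6) = -1475/6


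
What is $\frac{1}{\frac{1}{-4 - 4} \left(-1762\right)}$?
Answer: $\frac{4}{881} \approx 0.0045403$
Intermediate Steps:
$\frac{1}{\frac{1}{-4 - 4} \left(-1762\right)} = \frac{1}{\frac{1}{-8} \left(-1762\right)} = \frac{1}{\left(- \frac{1}{8}\right) \left(-1762\right)} = \frac{1}{\frac{881}{4}} = \frac{4}{881}$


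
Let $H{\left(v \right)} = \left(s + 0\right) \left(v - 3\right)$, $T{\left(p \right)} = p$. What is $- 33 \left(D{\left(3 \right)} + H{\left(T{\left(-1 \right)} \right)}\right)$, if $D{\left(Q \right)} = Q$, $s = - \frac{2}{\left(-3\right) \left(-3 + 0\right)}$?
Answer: $- \frac{385}{3} \approx -128.33$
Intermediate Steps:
$s = - \frac{2}{9}$ ($s = - \frac{2}{\left(-3\right) \left(-3\right)} = - \frac{2}{9} \approx -0.22222$)
$H{\left(v \right)} = \frac{2}{3} - \frac{2 v}{9}$ ($H{\left(v \right)} = \left(- \frac{2}{9} + 0\right) \left(v - 3\right) = - \frac{2 \left(-3 + v\right)}{9} = \frac{2}{3} - \frac{2 v}{9}$)
$- 33 \left(D{\left(3 \right)} + H{\left(T{\left(-1 \right)} \right)}\right) = - 33 \left(3 + \left(\frac{2}{3} - - \frac{2}{9}\right)\right) = - 33 \left(3 + \left(\frac{2}{3} + \frac{2}{9}\right)\right) = - 33 \left(3 + \frac{8}{9}\right) = \left(-33\right) \frac{35}{9} = - \frac{385}{3}$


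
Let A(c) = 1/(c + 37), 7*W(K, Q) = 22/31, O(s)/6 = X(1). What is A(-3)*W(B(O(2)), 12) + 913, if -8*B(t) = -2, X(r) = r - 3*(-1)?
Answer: 3368068/3689 ≈ 913.00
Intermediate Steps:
X(r) = 3 + r (X(r) = r + 3 = 3 + r)
O(s) = 24 (O(s) = 6*(3 + 1) = 6*4 = 24)
B(t) = ¼ (B(t) = -⅛*(-2) = ¼)
W(K, Q) = 22/217 (W(K, Q) = (22/31)/7 = (22*(1/31))/7 = (⅐)*(22/31) = 22/217)
A(c) = 1/(37 + c)
A(-3)*W(B(O(2)), 12) + 913 = (22/217)/(37 - 3) + 913 = (22/217)/34 + 913 = (1/34)*(22/217) + 913 = 11/3689 + 913 = 3368068/3689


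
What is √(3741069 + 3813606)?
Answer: 5*√302187 ≈ 2748.6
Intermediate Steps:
√(3741069 + 3813606) = √7554675 = 5*√302187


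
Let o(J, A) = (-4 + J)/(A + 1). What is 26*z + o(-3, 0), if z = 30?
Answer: 773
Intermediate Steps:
o(J, A) = (-4 + J)/(1 + A)
26*z + o(-3, 0) = 26*30 + (-4 - 3)/(1 + 0) = 780 - 7/1 = 780 + 1*(-7) = 780 - 7 = 773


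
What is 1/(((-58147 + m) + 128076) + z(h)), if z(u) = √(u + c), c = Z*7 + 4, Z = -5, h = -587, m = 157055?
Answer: 113492/25760868437 - I*√618/51521736874 ≈ 4.4056e-6 - 4.8251e-10*I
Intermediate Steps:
c = -31 (c = -5*7 + 4 = -35 + 4 = -31)
z(u) = √(-31 + u) (z(u) = √(u - 31) = √(-31 + u))
1/(((-58147 + m) + 128076) + z(h)) = 1/(((-58147 + 157055) + 128076) + √(-31 - 587)) = 1/((98908 + 128076) + √(-618)) = 1/(226984 + I*√618)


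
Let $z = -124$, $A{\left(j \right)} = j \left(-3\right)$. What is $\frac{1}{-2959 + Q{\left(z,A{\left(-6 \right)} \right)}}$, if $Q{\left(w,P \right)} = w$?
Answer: $- \frac{1}{3083} \approx -0.00032436$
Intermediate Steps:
$A{\left(j \right)} = - 3 j$
$\frac{1}{-2959 + Q{\left(z,A{\left(-6 \right)} \right)}} = \frac{1}{-2959 - 124} = \frac{1}{-3083} = - \frac{1}{3083}$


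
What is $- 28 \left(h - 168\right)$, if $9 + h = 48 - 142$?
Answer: $7588$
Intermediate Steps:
$h = -103$ ($h = -9 + \left(48 - 142\right) = -9 - 94 = -103$)
$- 28 \left(h - 168\right) = - 28 \left(-103 - 168\right) = \left(-28\right) \left(-271\right) = 7588$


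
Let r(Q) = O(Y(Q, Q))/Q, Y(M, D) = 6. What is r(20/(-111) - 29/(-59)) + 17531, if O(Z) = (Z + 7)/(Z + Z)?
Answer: 143011215/8156 ≈ 17534.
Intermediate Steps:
O(Z) = (7 + Z)/(2*Z) (O(Z) = (7 + Z)/((2*Z)) = (7 + Z)*(1/(2*Z)) = (7 + Z)/(2*Z))
r(Q) = 13/(12*Q) (r(Q) = ((1/2)*(7 + 6)/6)/Q = ((1/2)*(1/6)*13)/Q = 13/(12*Q))
r(20/(-111) - 29/(-59)) + 17531 = 13/(12*(20/(-111) - 29/(-59))) + 17531 = 13/(12*(20*(-1/111) - 29*(-1/59))) + 17531 = 13/(12*(-20/111 + 29/59)) + 17531 = 13/(12*(2039/6549)) + 17531 = (13/12)*(6549/2039) + 17531 = 28379/8156 + 17531 = 143011215/8156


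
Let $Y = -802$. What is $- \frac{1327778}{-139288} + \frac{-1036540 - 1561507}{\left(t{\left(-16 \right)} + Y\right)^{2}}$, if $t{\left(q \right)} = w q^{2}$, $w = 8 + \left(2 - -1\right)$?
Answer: $\frac{207391473}{23323127} \approx 8.8921$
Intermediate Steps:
$w = 11$ ($w = 8 + \left(2 + 1\right) = 8 + 3 = 11$)
$t{\left(q \right)} = 11 q^{2}$
$- \frac{1327778}{-139288} + \frac{-1036540 - 1561507}{\left(t{\left(-16 \right)} + Y\right)^{2}} = - \frac{1327778}{-139288} + \frac{-1036540 - 1561507}{\left(11 \left(-16\right)^{2} - 802\right)^{2}} = \left(-1327778\right) \left(- \frac{1}{139288}\right) - \frac{2598047}{\left(11 \cdot 256 - 802\right)^{2}} = \frac{877}{92} - \frac{2598047}{\left(2816 - 802\right)^{2}} = \frac{877}{92} - \frac{2598047}{2014^{2}} = \frac{877}{92} - \frac{2598047}{4056196} = \frac{207391473}{23323127}$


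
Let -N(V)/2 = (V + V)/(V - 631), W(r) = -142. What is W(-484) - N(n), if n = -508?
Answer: -159706/1139 ≈ -140.22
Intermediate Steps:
N(V) = -4*V/(-631 + V) (N(V) = -2*(V + V)/(V - 631) = -2*2*V/(-631 + V) = -4*V/(-631 + V))
W(-484) - N(n) = -142 - (-4)*(-508)/(-631 - 508) = -142 - (-4)*(-508)/(-1139) = -142 - (-4)*(-508)*(-1)/1139 = -142 - 1*(-2032/1139) = -142 + 2032/1139 = -159706/1139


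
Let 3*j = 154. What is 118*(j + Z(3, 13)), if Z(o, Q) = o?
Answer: 19234/3 ≈ 6411.3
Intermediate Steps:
j = 154/3 (j = (1/3)*154 = 154/3 ≈ 51.333)
118*(j + Z(3, 13)) = 118*(154/3 + 3) = 118*(163/3) = 19234/3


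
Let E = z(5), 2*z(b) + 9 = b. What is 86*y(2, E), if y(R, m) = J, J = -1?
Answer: -86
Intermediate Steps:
z(b) = -9/2 + b/2
E = -2 (E = -9/2 + (1/2)*5 = -9/2 + 5/2 = -2)
y(R, m) = -1
86*y(2, E) = 86*(-1) = -86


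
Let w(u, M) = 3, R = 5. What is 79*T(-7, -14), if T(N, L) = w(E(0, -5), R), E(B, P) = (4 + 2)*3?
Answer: 237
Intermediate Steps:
E(B, P) = 18 (E(B, P) = 6*3 = 18)
T(N, L) = 3
79*T(-7, -14) = 79*3 = 237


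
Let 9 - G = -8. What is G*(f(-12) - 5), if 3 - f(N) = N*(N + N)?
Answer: -4930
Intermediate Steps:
G = 17 (G = 9 - 1*(-8) = 9 + 8 = 17)
f(N) = 3 - 2*N² (f(N) = 3 - N*(N + N) = 3 - N*2*N = 3 - 2*N²)
G*(f(-12) - 5) = 17*((3 - 2*(-12)²) - 5) = 17*((3 - 2*144) - 5) = 17*((3 - 288) - 5) = 17*(-285 - 5) = 17*(-290) = -4930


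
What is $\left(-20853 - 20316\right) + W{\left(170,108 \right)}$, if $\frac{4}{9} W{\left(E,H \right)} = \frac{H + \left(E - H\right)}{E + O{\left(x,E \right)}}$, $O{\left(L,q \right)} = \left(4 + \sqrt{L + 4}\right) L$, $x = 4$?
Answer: $- \frac{1418941947}{34468} - \frac{765 \sqrt{2}}{8617} \approx -41167.0$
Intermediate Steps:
$O{\left(L,q \right)} = L \left(4 + \sqrt{4 + L}\right)$ ($O{\left(L,q \right)} = \left(4 + \sqrt{4 + L}\right) L = L \left(4 + \sqrt{4 + L}\right)$)
$W{\left(E,H \right)} = \frac{9 E}{4 \left(16 + E + 8 \sqrt{2}\right)}$ ($W{\left(E,H \right)} = \frac{9 \frac{H + \left(E - H\right)}{E + 4 \left(4 + \sqrt{4 + 4}\right)}}{4} = \frac{9 \frac{E}{E + 4 \left(4 + \sqrt{8}\right)}}{4} = \frac{9 \frac{E}{E + 4 \left(4 + 2 \sqrt{2}\right)}}{4} = \frac{9 \frac{E}{E + \left(16 + 8 \sqrt{2}\right)}}{4} = \frac{9 \frac{E}{16 + E + 8 \sqrt{2}}}{4} = \frac{9 E}{4 \left(16 + E + 8 \sqrt{2}\right)}$)
$\left(-20853 - 20316\right) + W{\left(170,108 \right)} = \left(-20853 - 20316\right) + \frac{9}{4} \cdot 170 \frac{1}{16 + 170 + 8 \sqrt{2}} = -41169 + \frac{9}{4} \cdot 170 \frac{1}{186 + 8 \sqrt{2}} = -41169 + \frac{765}{2 \left(186 + 8 \sqrt{2}\right)}$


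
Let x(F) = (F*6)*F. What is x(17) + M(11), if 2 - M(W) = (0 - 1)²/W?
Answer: 19095/11 ≈ 1735.9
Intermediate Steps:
x(F) = 6*F² (x(F) = (6*F)*F = 6*F²)
M(W) = 2 - 1/W (M(W) = 2 - (0 - 1)²/W = 2 - (-1)²/W = 2 - 1/W)
x(17) + M(11) = 6*17² + (2 - 1/11) = 6*289 + (2 - 1*1/11) = 1734 + (2 - 1/11) = 1734 + 21/11 = 19095/11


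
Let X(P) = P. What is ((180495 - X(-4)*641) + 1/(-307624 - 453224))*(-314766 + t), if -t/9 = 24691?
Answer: -24930436851178845/253616 ≈ -9.8300e+10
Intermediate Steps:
t = -222219 (t = -9*24691 = -222219)
((180495 - X(-4)*641) + 1/(-307624 - 453224))*(-314766 + t) = ((180495 - (-4)*641) + 1/(-307624 - 453224))*(-314766 - 222219) = ((180495 - 1*(-2564)) + 1/(-760848))*(-536985) = ((180495 + 2564) - 1/760848)*(-536985) = (183059 - 1/760848)*(-536985) = (139280074031/760848)*(-536985) = -24930436851178845/253616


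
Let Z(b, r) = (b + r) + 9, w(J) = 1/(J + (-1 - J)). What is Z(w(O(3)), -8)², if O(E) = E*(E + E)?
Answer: 0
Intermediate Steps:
O(E) = 2*E² (O(E) = E*(2*E) = 2*E²)
w(J) = -1 (w(J) = 1/(-1) = -1)
Z(b, r) = 9 + b + r
Z(w(O(3)), -8)² = (9 - 1 - 8)² = 0² = 0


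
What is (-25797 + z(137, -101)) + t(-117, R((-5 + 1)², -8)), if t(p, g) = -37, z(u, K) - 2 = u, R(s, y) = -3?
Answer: -25695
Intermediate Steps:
z(u, K) = 2 + u
(-25797 + z(137, -101)) + t(-117, R((-5 + 1)², -8)) = (-25797 + (2 + 137)) - 37 = (-25797 + 139) - 37 = -25658 - 37 = -25695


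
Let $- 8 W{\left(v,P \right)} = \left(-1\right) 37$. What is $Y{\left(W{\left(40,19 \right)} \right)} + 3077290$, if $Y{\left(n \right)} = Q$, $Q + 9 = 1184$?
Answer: $3078465$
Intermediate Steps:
$W{\left(v,P \right)} = \frac{37}{8}$ ($W{\left(v,P \right)} = - \frac{\left(-1\right) 37}{8} = \left(- \frac{1}{8}\right) \left(-37\right) = \frac{37}{8}$)
$Q = 1175$ ($Q = -9 + 1184 = 1175$)
$Y{\left(n \right)} = 1175$
$Y{\left(W{\left(40,19 \right)} \right)} + 3077290 = 1175 + 3077290 = 3078465$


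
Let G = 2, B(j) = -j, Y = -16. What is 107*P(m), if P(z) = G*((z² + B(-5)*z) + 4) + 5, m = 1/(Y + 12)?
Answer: 9095/8 ≈ 1136.9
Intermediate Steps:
m = -¼ (m = 1/(-16 + 12) = 1/(-4) = -¼ ≈ -0.25000)
P(z) = 13 + 2*z² + 10*z (P(z) = 2*((z² + (-1*(-5))*z) + 4) + 5 = 2*((z² + 5*z) + 4) + 5 = 2*(4 + z² + 5*z) + 5 = (8 + 2*z² + 10*z) + 5 = 13 + 2*z² + 10*z)
107*P(m) = 107*(13 + 2*(-¼)² + 10*(-¼)) = 107*(13 + 2*(1/16) - 5/2) = 107*(13 + ⅛ - 5/2) = 107*(85/8) = 9095/8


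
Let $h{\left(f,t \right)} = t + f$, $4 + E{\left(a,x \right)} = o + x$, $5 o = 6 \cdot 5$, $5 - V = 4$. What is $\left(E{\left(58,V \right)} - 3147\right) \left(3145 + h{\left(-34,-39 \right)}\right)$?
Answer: $-9658368$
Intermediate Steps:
$V = 1$ ($V = 5 - 4 = 1$)
$o = 6$ ($o = \frac{6 \cdot 5}{5} = \frac{1}{5} \cdot 30 = 6$)
$E{\left(a,x \right)} = 2 + x$ ($E{\left(a,x \right)} = -4 + \left(6 + x\right) = 2 + x$)
$h{\left(f,t \right)} = f + t$
$\left(E{\left(58,V \right)} - 3147\right) \left(3145 + h{\left(-34,-39 \right)}\right) = \left(\left(2 + 1\right) - 3147\right) \left(3145 - 73\right) = \left(3 - 3147\right) \left(3145 - 73\right) = \left(-3144\right) 3072 = -9658368$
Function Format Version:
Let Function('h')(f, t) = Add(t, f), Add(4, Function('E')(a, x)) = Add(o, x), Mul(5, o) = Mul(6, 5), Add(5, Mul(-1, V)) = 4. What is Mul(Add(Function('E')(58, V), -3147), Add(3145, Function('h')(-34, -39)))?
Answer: -9658368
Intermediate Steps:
V = 1 (V = Add(5, Mul(-1, 4)) = Add(5, -4) = 1)
o = 6 (o = Mul(Rational(1, 5), Mul(6, 5)) = Mul(Rational(1, 5), 30) = 6)
Function('E')(a, x) = Add(2, x) (Function('E')(a, x) = Add(-4, Add(6, x)) = Add(2, x))
Function('h')(f, t) = Add(f, t)
Mul(Add(Function('E')(58, V), -3147), Add(3145, Function('h')(-34, -39))) = Mul(Add(Add(2, 1), -3147), Add(3145, Add(-34, -39))) = Mul(Add(3, -3147), Add(3145, -73)) = Mul(-3144, 3072) = -9658368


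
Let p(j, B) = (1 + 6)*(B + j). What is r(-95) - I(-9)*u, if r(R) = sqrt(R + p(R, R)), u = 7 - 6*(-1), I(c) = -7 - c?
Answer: -26 + 5*I*sqrt(57) ≈ -26.0 + 37.749*I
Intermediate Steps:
u = 13 (u = 7 + 6 = 13)
p(j, B) = 7*B + 7*j (p(j, B) = 7*(B + j) = 7*B + 7*j)
r(R) = sqrt(15)*sqrt(R) (r(R) = sqrt(R + (7*R + 7*R)) = sqrt(R + 14*R) = sqrt(15*R) = sqrt(15)*sqrt(R))
r(-95) - I(-9)*u = sqrt(15)*sqrt(-95) - (-7 - 1*(-9))*13 = sqrt(15)*(I*sqrt(95)) - (-7 + 9)*13 = 5*I*sqrt(57) - 2*13 = 5*I*sqrt(57) - 1*26 = 5*I*sqrt(57) - 26 = -26 + 5*I*sqrt(57)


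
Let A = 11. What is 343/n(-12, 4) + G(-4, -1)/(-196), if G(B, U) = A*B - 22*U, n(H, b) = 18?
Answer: 8453/441 ≈ 19.168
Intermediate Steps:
G(B, U) = -22*U + 11*B (G(B, U) = 11*B - 22*U = -22*U + 11*B)
343/n(-12, 4) + G(-4, -1)/(-196) = 343/18 + (-22*(-1) + 11*(-4))/(-196) = 343*(1/18) + (22 - 44)*(-1/196) = 343/18 - 22*(-1/196) = 343/18 + 11/98 = 8453/441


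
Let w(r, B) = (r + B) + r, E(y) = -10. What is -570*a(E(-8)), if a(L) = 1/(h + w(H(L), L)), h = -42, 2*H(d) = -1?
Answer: 570/53 ≈ 10.755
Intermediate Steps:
H(d) = -½ (H(d) = (½)*(-1) = -½)
w(r, B) = B + 2*r (w(r, B) = (B + r) + r = B + 2*r)
a(L) = 1/(-43 + L) (a(L) = 1/(-42 + (L + 2*(-½))) = 1/(-42 + (L - 1)) = 1/(-42 + (-1 + L)) = 1/(-43 + L))
-570*a(E(-8)) = -570/(-43 - 10) = -570/(-53) = -570*(-1/53) = 570/53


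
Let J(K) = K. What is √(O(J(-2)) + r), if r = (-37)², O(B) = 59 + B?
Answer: √1426 ≈ 37.762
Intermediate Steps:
r = 1369
√(O(J(-2)) + r) = √((59 - 2) + 1369) = √(57 + 1369) = √1426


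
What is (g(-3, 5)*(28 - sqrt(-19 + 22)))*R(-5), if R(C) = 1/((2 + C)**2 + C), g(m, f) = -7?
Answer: -49 + 7*sqrt(3)/4 ≈ -45.969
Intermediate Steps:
R(C) = 1/(C + (2 + C)**2)
(g(-3, 5)*(28 - sqrt(-19 + 22)))*R(-5) = (-7*(28 - sqrt(-19 + 22)))/(-5 + (2 - 5)**2) = (-7*(28 - sqrt(3)))/(-5 + (-3)**2) = (-196 + 7*sqrt(3))/(-5 + 9) = (-196 + 7*sqrt(3))/4 = (-196 + 7*sqrt(3))*(1/4) = -49 + 7*sqrt(3)/4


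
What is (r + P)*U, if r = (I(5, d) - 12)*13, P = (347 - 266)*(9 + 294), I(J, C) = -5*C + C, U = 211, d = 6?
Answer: 5079825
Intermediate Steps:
I(J, C) = -4*C
P = 24543 (P = 81*303 = 24543)
r = -468 (r = (-4*6 - 12)*13 = (-24 - 12)*13 = -36*13 = -468)
(r + P)*U = (-468 + 24543)*211 = 24075*211 = 5079825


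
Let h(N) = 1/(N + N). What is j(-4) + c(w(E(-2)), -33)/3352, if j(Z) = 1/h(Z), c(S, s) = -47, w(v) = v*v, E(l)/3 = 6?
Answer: -26863/3352 ≈ -8.0140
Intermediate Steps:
h(N) = 1/(2*N)
E(l) = 18 (E(l) = 3*6 = 18)
w(v) = v²
j(Z) = 2*Z (j(Z) = 1/(1/(2*Z)) = 2*Z)
j(-4) + c(w(E(-2)), -33)/3352 = 2*(-4) - 47/3352 = -8 - 47*1/3352 = -8 - 47/3352 = -26863/3352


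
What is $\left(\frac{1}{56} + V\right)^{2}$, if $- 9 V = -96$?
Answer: $\frac{3222025}{28224} \approx 114.16$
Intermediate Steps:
$V = \frac{32}{3}$ ($V = \left(- \frac{1}{9}\right) \left(-96\right) = \frac{32}{3} \approx 10.667$)
$\left(\frac{1}{56} + V\right)^{2} = \left(\frac{1}{56} + \frac{32}{3}\right)^{2} = \left(\frac{1795}{168}\right)^{2} = \frac{3222025}{28224}$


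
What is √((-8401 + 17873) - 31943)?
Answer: I*√22471 ≈ 149.9*I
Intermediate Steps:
√((-8401 + 17873) - 31943) = √(9472 - 31943) = √(-22471) = I*√22471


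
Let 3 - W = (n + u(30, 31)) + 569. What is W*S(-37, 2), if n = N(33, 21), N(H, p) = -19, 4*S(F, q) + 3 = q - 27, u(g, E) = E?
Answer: 4046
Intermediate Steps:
S(F, q) = -15/2 + q/4 (S(F, q) = -¾ + (q - 27)/4 = -¾ + (-27 + q)/4 = -¾ + (-27/4 + q/4) = -15/2 + q/4)
n = -19
W = -578 (W = 3 - ((-19 + 31) + 569) = 3 - (12 + 569) = 3 - 1*581 = 3 - 581 = -578)
W*S(-37, 2) = -578*(-15/2 + (¼)*2) = -578*(-15/2 + ½) = -578*(-7) = 4046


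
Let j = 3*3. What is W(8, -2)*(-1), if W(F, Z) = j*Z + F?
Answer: 10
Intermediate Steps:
j = 9
W(F, Z) = F + 9*Z (W(F, Z) = 9*Z + F = F + 9*Z)
W(8, -2)*(-1) = (8 + 9*(-2))*(-1) = (8 - 18)*(-1) = -10*(-1) = 10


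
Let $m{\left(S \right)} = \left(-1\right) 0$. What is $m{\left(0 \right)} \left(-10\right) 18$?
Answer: $0$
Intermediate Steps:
$m{\left(S \right)} = 0$
$m{\left(0 \right)} \left(-10\right) 18 = 0 \left(-10\right) 18 = 0 \cdot 18 = 0$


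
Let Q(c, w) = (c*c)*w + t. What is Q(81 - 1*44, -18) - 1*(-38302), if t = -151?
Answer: 13509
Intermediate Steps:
Q(c, w) = -151 + w*c² (Q(c, w) = (c*c)*w - 151 = c²*w - 151 = w*c² - 151 = -151 + w*c²)
Q(81 - 1*44, -18) - 1*(-38302) = (-151 - 18*(81 - 1*44)²) - 1*(-38302) = (-151 - 18*(81 - 44)²) + 38302 = (-151 - 18*37²) + 38302 = (-151 - 18*1369) + 38302 = (-151 - 24642) + 38302 = -24793 + 38302 = 13509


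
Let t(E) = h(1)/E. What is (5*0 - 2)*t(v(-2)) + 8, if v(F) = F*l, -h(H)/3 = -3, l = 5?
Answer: 49/5 ≈ 9.8000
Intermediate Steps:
h(H) = 9 (h(H) = -3*(-3) = 9)
v(F) = 5*F (v(F) = F*5 = 5*F)
t(E) = 9/E
(5*0 - 2)*t(v(-2)) + 8 = (5*0 - 2)*(9/((5*(-2)))) + 8 = (0 - 2)*(9/(-10)) + 8 = -18*(-1)/10 + 8 = -2*(-9/10) + 8 = 9/5 + 8 = 49/5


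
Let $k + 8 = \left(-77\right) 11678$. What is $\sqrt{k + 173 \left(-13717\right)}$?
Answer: $i \sqrt{3272255} \approx 1808.9 i$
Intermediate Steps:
$k = -899214$ ($k = -8 - 899206 = -899214$)
$\sqrt{k + 173 \left(-13717\right)} = \sqrt{-899214 + 173 \left(-13717\right)} = \sqrt{-899214 - 2373041} = \sqrt{-3272255} = i \sqrt{3272255}$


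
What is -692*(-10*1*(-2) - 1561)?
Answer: 1066372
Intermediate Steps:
-692*(-10*1*(-2) - 1561) = -692*(-10*(-2) - 1561) = -692*(20 - 1561) = -692*(-1541) = 1066372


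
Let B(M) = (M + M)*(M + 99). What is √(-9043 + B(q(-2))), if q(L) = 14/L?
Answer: I*√10331 ≈ 101.64*I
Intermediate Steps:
B(M) = 2*M*(99 + M) (B(M) = (2*M)*(99 + M) = 2*M*(99 + M))
√(-9043 + B(q(-2))) = √(-9043 + 2*(14/(-2))*(99 + 14/(-2))) = √(-9043 + 2*(14*(-½))*(99 + 14*(-½))) = √(-9043 + 2*(-7)*(99 - 7)) = √(-9043 + 2*(-7)*92) = √(-9043 - 1288) = √(-10331) = I*√10331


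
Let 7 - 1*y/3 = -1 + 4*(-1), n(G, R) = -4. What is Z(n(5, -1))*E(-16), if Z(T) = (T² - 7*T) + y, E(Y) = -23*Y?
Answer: 29440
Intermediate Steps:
y = 36 (y = 21 - 3*(-1 + 4*(-1)) = 21 - 3*(-1 - 4) = 21 - 3*(-5) = 21 + 15 = 36)
Z(T) = 36 + T² - 7*T (Z(T) = (T² - 7*T) + 36 = 36 + T² - 7*T)
Z(n(5, -1))*E(-16) = (36 + (-4)² - 7*(-4))*(-23*(-16)) = (36 + 16 + 28)*368 = 80*368 = 29440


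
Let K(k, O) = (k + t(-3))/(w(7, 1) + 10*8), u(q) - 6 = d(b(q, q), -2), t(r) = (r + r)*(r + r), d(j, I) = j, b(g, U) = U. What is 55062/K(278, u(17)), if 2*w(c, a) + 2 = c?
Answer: 4542615/314 ≈ 14467.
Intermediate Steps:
w(c, a) = -1 + c/2
t(r) = 4*r**2 (t(r) = (2*r)*(2*r) = 4*r**2)
u(q) = 6 + q
K(k, O) = 24/55 + 2*k/165 (K(k, O) = (k + 4*(-3)**2)/((-1 + (1/2)*7) + 10*8) = (k + 4*9)/((-1 + 7/2) + 80) = (k + 36)/(5/2 + 80) = (36 + k)/(165/2) = (36 + k)*(2/165) = 24/55 + 2*k/165)
55062/K(278, u(17)) = 55062/(24/55 + (2/165)*278) = 55062/(24/55 + 556/165) = 55062/(628/165) = 55062*(165/628) = 4542615/314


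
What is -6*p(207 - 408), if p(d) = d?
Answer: 1206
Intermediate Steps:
-6*p(207 - 408) = -6*(207 - 408) = -6*(-201) = 1206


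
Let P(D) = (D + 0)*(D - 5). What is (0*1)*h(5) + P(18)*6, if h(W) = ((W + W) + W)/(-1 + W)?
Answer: 1404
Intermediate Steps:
h(W) = 3*W/(-1 + W) (h(W) = (2*W + W)/(-1 + W) = (3*W)/(-1 + W) = 3*W/(-1 + W))
P(D) = D*(-5 + D)
(0*1)*h(5) + P(18)*6 = (0*1)*(3*5/(-1 + 5)) + (18*(-5 + 18))*6 = 0*(3*5/4) + (18*13)*6 = 0*(3*5*(¼)) + 234*6 = 0*(15/4) + 1404 = 0 + 1404 = 1404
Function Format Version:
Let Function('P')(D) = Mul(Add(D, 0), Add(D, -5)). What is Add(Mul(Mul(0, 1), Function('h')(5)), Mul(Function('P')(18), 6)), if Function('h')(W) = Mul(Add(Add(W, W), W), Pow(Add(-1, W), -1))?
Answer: 1404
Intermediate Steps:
Function('h')(W) = Mul(3, W, Pow(Add(-1, W), -1)) (Function('h')(W) = Mul(Add(Mul(2, W), W), Pow(Add(-1, W), -1)) = Mul(Mul(3, W), Pow(Add(-1, W), -1)) = Mul(3, W, Pow(Add(-1, W), -1)))
Function('P')(D) = Mul(D, Add(-5, D))
Add(Mul(Mul(0, 1), Function('h')(5)), Mul(Function('P')(18), 6)) = Add(Mul(Mul(0, 1), Mul(3, 5, Pow(Add(-1, 5), -1))), Mul(Mul(18, Add(-5, 18)), 6)) = Add(Mul(0, Mul(3, 5, Pow(4, -1))), Mul(Mul(18, 13), 6)) = Add(Mul(0, Mul(3, 5, Rational(1, 4))), Mul(234, 6)) = Add(Mul(0, Rational(15, 4)), 1404) = Add(0, 1404) = 1404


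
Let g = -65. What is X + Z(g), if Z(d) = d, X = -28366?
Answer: -28431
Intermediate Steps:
X + Z(g) = -28366 - 65 = -28431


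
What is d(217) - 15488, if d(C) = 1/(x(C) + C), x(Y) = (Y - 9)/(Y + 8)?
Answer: -759422879/49033 ≈ -15488.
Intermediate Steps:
x(Y) = (-9 + Y)/(8 + Y)
d(C) = 1/(C + (-9 + C)/(8 + C)) (d(C) = 1/((-9 + C)/(8 + C) + C) = 1/(C + (-9 + C)/(8 + C)))
d(217) - 15488 = (8 + 217)/(-9 + 217 + 217*(8 + 217)) - 15488 = 225/(-9 + 217 + 217*225) - 15488 = 225/(-9 + 217 + 48825) - 15488 = 225/49033 - 15488 = -759422879/49033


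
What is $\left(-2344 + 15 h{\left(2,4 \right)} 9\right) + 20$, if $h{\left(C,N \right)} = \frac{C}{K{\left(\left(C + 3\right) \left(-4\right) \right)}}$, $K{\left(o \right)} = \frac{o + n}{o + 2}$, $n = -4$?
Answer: $- \frac{4243}{2} \approx -2121.5$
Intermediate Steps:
$K{\left(o \right)} = \frac{-4 + o}{2 + o}$ ($K{\left(o \right)} = \frac{o - 4}{o + 2} = \frac{-4 + o}{2 + o}$)
$h{\left(C,N \right)} = \frac{C \left(-10 - 4 C\right)}{-16 - 4 C}$ ($h{\left(C,N \right)} = \frac{C}{\frac{1}{2 + \left(C + 3\right) \left(-4\right)} \left(-4 + \left(C + 3\right) \left(-4\right)\right)} = \frac{C}{\frac{1}{2 + \left(3 + C\right) \left(-4\right)} \left(-4 + \left(3 + C\right) \left(-4\right)\right)} = \frac{C}{\frac{1}{2 - \left(12 + 4 C\right)} \left(-4 - \left(12 + 4 C\right)\right)} = \frac{C}{\frac{1}{-10 - 4 C} \left(-16 - 4 C\right)} = C \frac{-10 - 4 C}{-16 - 4 C} = \frac{C \left(-10 - 4 C\right)}{-16 - 4 C}$)
$\left(-2344 + 15 h{\left(2,4 \right)} 9\right) + 20 = \left(-2344 + 15 \cdot \frac{1}{2} \cdot 2 \frac{1}{4 + 2} \left(5 + 2 \cdot 2\right) 9\right) + 20 = \left(-2344 + 15 \cdot \frac{1}{2} \cdot 2 \cdot \frac{1}{6} \left(5 + 4\right) 9\right) + 20 = \left(-2344 + 15 \cdot \frac{1}{2} \cdot 2 \cdot \frac{1}{6} \cdot 9 \cdot 9\right) + 20 = \left(-2344 + 15 \cdot \frac{3}{2} \cdot 9\right) + 20 = \left(-2344 + \frac{45}{2} \cdot 9\right) + 20 = \left(-2344 + \frac{405}{2}\right) + 20 = - \frac{4283}{2} + 20 = - \frac{4243}{2}$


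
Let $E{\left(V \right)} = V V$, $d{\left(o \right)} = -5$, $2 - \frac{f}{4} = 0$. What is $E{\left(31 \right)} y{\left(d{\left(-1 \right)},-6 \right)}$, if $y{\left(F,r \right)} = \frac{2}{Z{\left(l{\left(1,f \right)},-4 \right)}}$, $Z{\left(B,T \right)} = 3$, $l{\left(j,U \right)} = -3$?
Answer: $\frac{1922}{3} \approx 640.67$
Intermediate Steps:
$f = 8$ ($f = 8 - 0 = 8 + 0 = 8$)
$E{\left(V \right)} = V^{2}$
$y{\left(F,r \right)} = \frac{2}{3}$
$E{\left(31 \right)} y{\left(d{\left(-1 \right)},-6 \right)} = 31^{2} \cdot \frac{2}{3} = 961 \cdot \frac{2}{3} = \frac{1922}{3}$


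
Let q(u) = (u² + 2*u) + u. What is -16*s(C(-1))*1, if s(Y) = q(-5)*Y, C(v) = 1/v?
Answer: 160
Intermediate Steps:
q(u) = u² + 3*u
s(Y) = 10*Y (s(Y) = (-5*(3 - 5))*Y = (-5*(-2))*Y = 10*Y)
-16*s(C(-1))*1 = -160/(-1)*1 = -160*(-1)*1 = -16*(-10)*1 = 160*1 = 160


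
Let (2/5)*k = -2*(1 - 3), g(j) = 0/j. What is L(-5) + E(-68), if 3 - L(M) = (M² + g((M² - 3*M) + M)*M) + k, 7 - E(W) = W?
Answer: 43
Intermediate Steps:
g(j) = 0
E(W) = 7 - W
k = 10 (k = 5*(-2*(1 - 3))/2 = 5*(-2*(-2))/2 = (5/2)*4 = 10)
L(M) = -7 - M² (L(M) = 3 - ((M² + 0*M) + 10) = 3 - ((M² + 0) + 10) = 3 - (M² + 10) = 3 - (10 + M²) = 3 + (-10 - M²) = -7 - M²)
L(-5) + E(-68) = (-7 - 1*(-5)²) + (7 - 1*(-68)) = (-7 - 1*25) + (7 + 68) = (-7 - 25) + 75 = -32 + 75 = 43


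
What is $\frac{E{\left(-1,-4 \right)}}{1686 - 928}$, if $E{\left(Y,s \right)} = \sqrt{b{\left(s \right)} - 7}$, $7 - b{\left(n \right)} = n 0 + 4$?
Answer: $\frac{i}{379} \approx 0.0026385 i$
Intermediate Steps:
$b{\left(n \right)} = 3$ ($b{\left(n \right)} = 7 - \left(n 0 + 4\right) = 7 - \left(0 + 4\right) = 7 - 4 = 3$)
$E{\left(Y,s \right)} = 2 i$ ($E{\left(Y,s \right)} = \sqrt{3 - 7} = \sqrt{-4} = 2 i$)
$\frac{E{\left(-1,-4 \right)}}{1686 - 928} = \frac{2 i}{1686 - 928} = \frac{2 i}{758} = \frac{i}{379}$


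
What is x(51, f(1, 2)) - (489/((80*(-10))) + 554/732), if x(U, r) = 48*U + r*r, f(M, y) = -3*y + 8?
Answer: 358951487/146400 ≈ 2451.9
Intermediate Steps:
f(M, y) = 8 - 3*y
x(U, r) = r² + 48*U (x(U, r) = 48*U + r² = r² + 48*U)
x(51, f(1, 2)) - (489/((80*(-10))) + 554/732) = ((8 - 3*2)² + 48*51) - (489/((80*(-10))) + 554/732) = ((8 - 6)² + 2448) - (489/(-800) + 554*(1/732)) = (2² + 2448) - (489*(-1/800) + 277/366) = (4 + 2448) - (-489/800 + 277/366) = 2452 - 1*21313/146400 = 2452 - 21313/146400 = 358951487/146400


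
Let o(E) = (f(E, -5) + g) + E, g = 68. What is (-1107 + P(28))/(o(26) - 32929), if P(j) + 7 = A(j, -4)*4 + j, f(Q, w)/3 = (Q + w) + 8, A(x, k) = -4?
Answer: 551/16374 ≈ 0.033651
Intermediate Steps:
f(Q, w) = 24 + 3*Q + 3*w (f(Q, w) = 3*((Q + w) + 8) = 3*(8 + Q + w) = 24 + 3*Q + 3*w)
P(j) = -23 + j (P(j) = -7 + (-4*4 + j) = -7 + (-16 + j) = -23 + j)
o(E) = 77 + 4*E (o(E) = ((24 + 3*E + 3*(-5)) + 68) + E = ((24 + 3*E - 15) + 68) + E = ((9 + 3*E) + 68) + E = (77 + 3*E) + E = 77 + 4*E)
(-1107 + P(28))/(o(26) - 32929) = (-1107 + (-23 + 28))/((77 + 4*26) - 32929) = (-1107 + 5)/((77 + 104) - 32929) = -1102/(181 - 32929) = -1102/(-32748) = -1102*(-1/32748) = 551/16374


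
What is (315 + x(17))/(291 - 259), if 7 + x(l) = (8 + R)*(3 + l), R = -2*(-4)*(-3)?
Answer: -3/8 ≈ -0.37500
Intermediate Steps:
R = -24 (R = 8*(-3) = -24)
x(l) = -55 - 16*l (x(l) = -7 + (8 - 24)*(3 + l) = -7 - 16*(3 + l) = -7 + (-48 - 16*l) = -55 - 16*l)
(315 + x(17))/(291 - 259) = (315 + (-55 - 16*17))/(291 - 259) = (315 + (-55 - 272))/32 = (315 - 327)*(1/32) = -12*1/32 = -3/8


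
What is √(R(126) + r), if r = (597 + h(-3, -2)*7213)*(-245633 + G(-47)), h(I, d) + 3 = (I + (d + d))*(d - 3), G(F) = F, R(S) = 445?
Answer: I*√56853545395 ≈ 2.3844e+5*I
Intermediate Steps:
h(I, d) = -3 + (-3 + d)*(I + 2*d) (h(I, d) = -3 + (I + (d + d))*(d - 3) = -3 + (I + 2*d)*(-3 + d) = -3 + (-3 + d)*(I + 2*d))
r = -56853545840 (r = (597 + (-3 - 6*(-2) - 3*(-3) + 2*(-2)² - 3*(-2))*7213)*(-245633 - 47) = (597 + (-3 + 12 + 9 + 2*4 + 6)*7213)*(-245680) = (597 + (-3 + 12 + 9 + 8 + 6)*7213)*(-245680) = (597 + 32*7213)*(-245680) = (597 + 230816)*(-245680) = 231413*(-245680) = -56853545840)
√(R(126) + r) = √(445 - 56853545840) = √(-56853545395) = I*√56853545395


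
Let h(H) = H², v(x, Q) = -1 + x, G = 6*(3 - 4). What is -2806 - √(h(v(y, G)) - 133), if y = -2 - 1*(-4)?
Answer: -2806 - 2*I*√33 ≈ -2806.0 - 11.489*I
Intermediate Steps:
y = 2 (y = -2 + 4 = 2)
G = -6 (G = 6*(-1) = -6)
-2806 - √(h(v(y, G)) - 133) = -2806 - √((-1 + 2)² - 133) = -2806 - √(1² - 133) = -2806 - √(1 - 133) = -2806 - √(-132) = -2806 - 2*I*√33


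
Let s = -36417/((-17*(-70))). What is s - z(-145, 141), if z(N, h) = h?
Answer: -204207/1190 ≈ -171.60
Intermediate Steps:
s = -36417/1190 ≈ -30.603
s - z(-145, 141) = -36417/1190 - 1*141 = -36417/1190 - 141 = -204207/1190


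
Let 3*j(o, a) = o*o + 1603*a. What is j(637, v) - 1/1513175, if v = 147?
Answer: 970565576747/4539525 ≈ 2.1380e+5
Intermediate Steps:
j(o, a) = o²/3 + 1603*a/3 (j(o, a) = (o*o + 1603*a)/3 = (o² + 1603*a)/3 = o²/3 + 1603*a/3)
j(637, v) - 1/1513175 = ((⅓)*637² + (1603/3)*147) - 1/1513175 = ((⅓)*405769 + 78547) - 1*1/1513175 = (405769/3 + 78547) - 1/1513175 = 641410/3 - 1/1513175 = 970565576747/4539525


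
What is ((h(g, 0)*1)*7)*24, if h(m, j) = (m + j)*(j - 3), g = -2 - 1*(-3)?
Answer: -504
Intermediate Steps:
g = 1 (g = -2 + 3 = 1)
h(m, j) = (-3 + j)*(j + m) (h(m, j) = (j + m)*(-3 + j) = (-3 + j)*(j + m))
((h(g, 0)*1)*7)*24 = (((0² - 3*0 - 3*1 + 0*1)*1)*7)*24 = (((0 + 0 - 3 + 0)*1)*7)*24 = (-3*1*7)*24 = -3*7*24 = -21*24 = -504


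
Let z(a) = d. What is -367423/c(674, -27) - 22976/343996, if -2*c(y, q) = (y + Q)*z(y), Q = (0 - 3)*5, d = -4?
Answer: -31605581169/113346682 ≈ -278.84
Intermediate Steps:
z(a) = -4
Q = -15 (Q = -3*5 = -15)
c(y, q) = -30 + 2*y (c(y, q) = -(y - 15)*(-4)/2 = -(-15 + y)*(-4)/2 = -(60 - 4*y)/2 = -30 + 2*y)
-367423/c(674, -27) - 22976/343996 = -367423/(-30 + 2*674) - 22976/343996 = -367423/(-30 + 1348) - 22976*1/343996 = -367423/1318 - 5744/85999 = -31605581169/113346682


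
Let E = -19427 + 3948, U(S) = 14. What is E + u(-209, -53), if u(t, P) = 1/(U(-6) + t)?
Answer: -3018406/195 ≈ -15479.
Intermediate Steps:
E = -15479
u(t, P) = 1/(14 + t)
E + u(-209, -53) = -15479 + 1/(14 - 209) = -15479 + 1/(-195) = -15479 - 1/195 = -3018406/195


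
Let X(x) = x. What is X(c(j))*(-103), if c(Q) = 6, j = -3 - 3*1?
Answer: -618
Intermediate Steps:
j = -6 (j = -3 - 3 = -6)
X(c(j))*(-103) = 6*(-103) = -618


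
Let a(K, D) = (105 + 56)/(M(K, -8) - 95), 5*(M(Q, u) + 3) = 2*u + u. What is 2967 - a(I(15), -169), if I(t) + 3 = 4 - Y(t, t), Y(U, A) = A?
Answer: 1525843/514 ≈ 2968.6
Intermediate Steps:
M(Q, u) = -3 + 3*u/5 (M(Q, u) = -3 + (2*u + u)/5 = -3 + (3*u)/5 = -3 + 3*u/5)
I(t) = 1 - t (I(t) = -3 + (4 - t) = 1 - t)
a(K, D) = -805/514 (a(K, D) = (105 + 56)/((-3 + (⅗)*(-8)) - 95) = 161/((-3 - 24/5) - 95) = 161/(-39/5 - 95) = 161/(-514/5) = 161*(-5/514) = -805/514)
2967 - a(I(15), -169) = 2967 - 1*(-805/514) = 2967 + 805/514 = 1525843/514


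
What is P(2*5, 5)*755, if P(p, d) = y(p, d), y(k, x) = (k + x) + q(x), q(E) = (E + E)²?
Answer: 86825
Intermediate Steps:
q(E) = 4*E² (q(E) = (2*E)² = 4*E²)
y(k, x) = k + x + 4*x² (y(k, x) = (k + x) + 4*x² = k + x + 4*x²)
P(p, d) = d + p + 4*d² (P(p, d) = p + d + 4*d² = d + p + 4*d²)
P(2*5, 5)*755 = (5 + 2*5 + 4*5²)*755 = (5 + 10 + 4*25)*755 = (5 + 10 + 100)*755 = 115*755 = 86825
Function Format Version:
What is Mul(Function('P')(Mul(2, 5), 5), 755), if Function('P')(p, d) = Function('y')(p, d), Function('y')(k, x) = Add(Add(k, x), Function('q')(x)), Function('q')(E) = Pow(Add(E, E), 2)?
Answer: 86825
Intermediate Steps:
Function('q')(E) = Mul(4, Pow(E, 2)) (Function('q')(E) = Pow(Mul(2, E), 2) = Mul(4, Pow(E, 2)))
Function('y')(k, x) = Add(k, x, Mul(4, Pow(x, 2))) (Function('y')(k, x) = Add(Add(k, x), Mul(4, Pow(x, 2))) = Add(k, x, Mul(4, Pow(x, 2))))
Function('P')(p, d) = Add(d, p, Mul(4, Pow(d, 2))) (Function('P')(p, d) = Add(p, d, Mul(4, Pow(d, 2))) = Add(d, p, Mul(4, Pow(d, 2))))
Mul(Function('P')(Mul(2, 5), 5), 755) = Mul(Add(5, Mul(2, 5), Mul(4, Pow(5, 2))), 755) = Mul(Add(5, 10, Mul(4, 25)), 755) = Mul(Add(5, 10, 100), 755) = Mul(115, 755) = 86825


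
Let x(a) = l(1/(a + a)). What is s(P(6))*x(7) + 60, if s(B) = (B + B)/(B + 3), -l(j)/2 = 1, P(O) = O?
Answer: 172/3 ≈ 57.333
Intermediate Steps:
l(j) = -2 (l(j) = -2*1 = -2)
x(a) = -2
s(B) = 2*B/(3 + B) (s(B) = (2*B)/(3 + B) = 2*B/(3 + B))
s(P(6))*x(7) + 60 = (2*6/(3 + 6))*(-2) + 60 = (2*6/9)*(-2) + 60 = (2*6*(1/9))*(-2) + 60 = (4/3)*(-2) + 60 = -8/3 + 60 = 172/3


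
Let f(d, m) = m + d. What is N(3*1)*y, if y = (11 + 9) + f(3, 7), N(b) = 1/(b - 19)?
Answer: -15/8 ≈ -1.8750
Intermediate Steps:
N(b) = 1/(-19 + b)
f(d, m) = d + m
y = 30 (y = (11 + 9) + (3 + 7) = 20 + 10 = 30)
N(3*1)*y = 30/(-19 + 3*1) = 30/(-19 + 3) = 30/(-16) = -1/16*30 = -15/8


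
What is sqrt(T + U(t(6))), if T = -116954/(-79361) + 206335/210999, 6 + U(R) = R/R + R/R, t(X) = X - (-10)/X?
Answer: 5*I*sqrt(4667247667090977)/274509699 ≈ 1.2444*I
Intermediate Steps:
t(X) = X + 10/X
U(R) = -4 (U(R) = -6 + (R/R + R/R) = -6 + (1 + 1) = -6 + 2 = -4)
T = 672985721/274509699 (T = -116954*(-1/79361) + 206335*(1/210999) = 116954/79361 + 206335/210999 = 672985721/274509699 ≈ 2.4516)
sqrt(T + U(t(6))) = sqrt(672985721/274509699 - 4) = sqrt(-425053075/274509699) = 5*I*sqrt(4667247667090977)/274509699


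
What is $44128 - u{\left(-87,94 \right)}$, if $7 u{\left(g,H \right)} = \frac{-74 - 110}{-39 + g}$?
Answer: $\frac{19460356}{441} \approx 44128.0$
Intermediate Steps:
$u{\left(g,H \right)} = - \frac{184}{7 \left(-39 + g\right)}$ ($u{\left(g,H \right)} = \frac{\left(-74 - 110\right) \frac{1}{-39 + g}}{7} = \frac{\left(-184\right) \frac{1}{-39 + g}}{7} = - \frac{184}{7 \left(-39 + g\right)}$)
$44128 - u{\left(-87,94 \right)} = 44128 - - \frac{184}{-273 + 7 \left(-87\right)} = 44128 - - \frac{184}{-273 - 609} = 44128 - - \frac{184}{-882} = 44128 - \left(-184\right) \left(- \frac{1}{882}\right) = 44128 - \frac{92}{441} = \frac{19460356}{441}$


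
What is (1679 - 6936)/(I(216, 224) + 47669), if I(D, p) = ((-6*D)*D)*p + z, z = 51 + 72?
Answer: 5257/62657872 ≈ 8.3900e-5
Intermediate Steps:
z = 123
I(D, p) = 123 - 6*p*D**2 (I(D, p) = ((-6*D)*D)*p + 123 = (-6*D**2)*p + 123 = -6*p*D**2 + 123 = 123 - 6*p*D**2)
(1679 - 6936)/(I(216, 224) + 47669) = (1679 - 6936)/((123 - 6*224*216**2) + 47669) = -5257/((123 - 6*224*46656) + 47669) = -5257/((123 - 62705664) + 47669) = -5257/(-62705541 + 47669) = -5257/(-62657872) = -5257*(-1/62657872) = 5257/62657872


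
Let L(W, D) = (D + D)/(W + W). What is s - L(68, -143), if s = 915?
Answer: 62363/68 ≈ 917.10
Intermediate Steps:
L(W, D) = D/W (L(W, D) = (2*D)/((2*W)) = (2*D)*(1/(2*W)) = D/W)
s - L(68, -143) = 915 - (-143)/68 = 915 - 1*(-143/68) = 915 + 143/68 = 62363/68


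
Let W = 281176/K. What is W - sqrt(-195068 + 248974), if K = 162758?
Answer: 140588/81379 - sqrt(53906) ≈ -230.45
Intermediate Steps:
W = 140588/81379 (W = 281176/162758 = 281176*(1/162758) = 140588/81379 ≈ 1.7276)
W - sqrt(-195068 + 248974) = 140588/81379 - sqrt(-195068 + 248974) = 140588/81379 - sqrt(53906)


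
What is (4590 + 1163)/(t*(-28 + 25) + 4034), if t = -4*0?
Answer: 5753/4034 ≈ 1.4261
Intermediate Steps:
t = 0
(4590 + 1163)/(t*(-28 + 25) + 4034) = (4590 + 1163)/(0*(-28 + 25) + 4034) = 5753/(0*(-3) + 4034) = 5753/(0 + 4034) = 5753/4034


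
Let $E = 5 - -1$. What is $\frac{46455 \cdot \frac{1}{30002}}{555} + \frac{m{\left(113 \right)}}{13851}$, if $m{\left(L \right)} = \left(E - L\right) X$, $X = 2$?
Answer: $- \frac{194659289}{15375634974} \approx -0.01266$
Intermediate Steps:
$E = 6$ ($E = 5 + 1 = 6$)
$m{\left(L \right)} = 12 - 2 L$ ($m{\left(L \right)} = \left(6 - L\right) 2 = 12 - 2 L$)
$\frac{46455 \cdot \frac{1}{30002}}{555} + \frac{m{\left(113 \right)}}{13851} = \frac{46455 \cdot \frac{1}{30002}}{555} + \frac{12 - 226}{13851} = 46455 \cdot \frac{1}{30002} \cdot \frac{1}{555} + \left(12 - 226\right) \frac{1}{13851} = \frac{46455}{30002} \cdot \frac{1}{555} - \frac{214}{13851} = \frac{3097}{1110074} - \frac{214}{13851} = - \frac{194659289}{15375634974}$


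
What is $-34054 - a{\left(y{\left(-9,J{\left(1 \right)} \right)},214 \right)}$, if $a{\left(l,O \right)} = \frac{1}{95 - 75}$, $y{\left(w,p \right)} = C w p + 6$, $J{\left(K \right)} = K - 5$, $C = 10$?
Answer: $- \frac{681081}{20} \approx -34054.0$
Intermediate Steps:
$J{\left(K \right)} = -5 + K$
$y{\left(w,p \right)} = 6 + 10 p w$ ($y{\left(w,p \right)} = 10 w p + 6 = 10 p w + 6 = 6 + 10 p w$)
$a{\left(l,O \right)} = \frac{1}{20}$
$-34054 - a{\left(y{\left(-9,J{\left(1 \right)} \right)},214 \right)} = -34054 - \frac{1}{20} = - \frac{681081}{20}$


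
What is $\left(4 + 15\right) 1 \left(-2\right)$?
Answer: $-38$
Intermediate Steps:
$\left(4 + 15\right) 1 \left(-2\right) = 19 \left(-2\right) = -38$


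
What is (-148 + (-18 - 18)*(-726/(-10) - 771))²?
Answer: 15618000784/25 ≈ 6.2472e+8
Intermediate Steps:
(-148 + (-18 - 18)*(-726/(-10) - 771))² = (-148 - 36*(-726*(-⅒) - 771))² = (-148 - 36*(363/5 - 771))² = (-148 - 36*(-3492/5))² = (-148 + 125712/5)² = (124972/5)² = 15618000784/25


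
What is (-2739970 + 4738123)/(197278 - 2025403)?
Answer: -222017/203125 ≈ -1.0930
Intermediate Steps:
(-2739970 + 4738123)/(197278 - 2025403) = 1998153/(-1828125) = 1998153*(-1/1828125) = -222017/203125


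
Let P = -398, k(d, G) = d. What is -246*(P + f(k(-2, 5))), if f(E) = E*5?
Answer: 100368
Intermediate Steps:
f(E) = 5*E
-246*(P + f(k(-2, 5))) = -246*(-398 + 5*(-2)) = -246*(-398 - 10) = -246*(-408) = 100368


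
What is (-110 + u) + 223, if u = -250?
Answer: -137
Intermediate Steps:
(-110 + u) + 223 = (-110 - 250) + 223 = -360 + 223 = -137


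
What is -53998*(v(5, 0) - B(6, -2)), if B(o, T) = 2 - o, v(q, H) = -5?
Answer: 53998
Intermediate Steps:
-53998*(v(5, 0) - B(6, -2)) = -53998*(-5 - (2 - 1*6)) = -53998*(-5 - (2 - 6)) = -53998*(-5 - 1*(-4)) = -53998*(-5 + 4) = -53998*(-1) = 53998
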